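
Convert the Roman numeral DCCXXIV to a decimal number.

DCCXXIV: D=500, C=100, C=100, X=10, X=10, IV=4
500 + 100 + 100 + 10 + 10 + 4 = 724

724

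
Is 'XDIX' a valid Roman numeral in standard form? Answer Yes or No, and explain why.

'XDIX': Invalid subtractive combination: XD

No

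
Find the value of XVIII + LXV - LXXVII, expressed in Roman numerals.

XVIII = 18, LXV = 65, LXXVII = 77
18 + 65 = 83
83 - 77 = 6

VI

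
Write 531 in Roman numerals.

Convert 531 to Roman numerals:
  531 contains 1×500 (D)
  31 contains 3×10 (XXX)
  1 contains 1×1 (I)

DXXXI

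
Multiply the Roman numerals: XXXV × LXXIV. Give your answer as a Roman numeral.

XXXV = 35
LXXIV = 74
35 × 74 = 2590

MMDXC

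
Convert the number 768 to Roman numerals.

Convert 768 to Roman numerals:
  768 contains 1×500 (D)
  268 contains 2×100 (CC)
  68 contains 1×50 (L)
  18 contains 1×10 (X)
  8 contains 1×5 (V)
  3 contains 3×1 (III)

DCCLXVIII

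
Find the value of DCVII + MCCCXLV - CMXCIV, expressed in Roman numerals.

DCVII = 607, MCCCXLV = 1345, CMXCIV = 994
607 + 1345 = 1952
1952 - 994 = 958

CMLVIII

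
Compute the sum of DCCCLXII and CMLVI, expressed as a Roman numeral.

DCCCLXII = 862
CMLVI = 956
862 + 956 = 1818

MDCCCXVIII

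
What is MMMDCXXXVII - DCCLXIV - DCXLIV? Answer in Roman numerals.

MMMDCXXXVII = 3637, DCCLXIV = 764, DCXLIV = 644
3637 - 764 = 2873
2873 - 644 = 2229

MMCCXXIX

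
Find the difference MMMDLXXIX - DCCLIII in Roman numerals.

MMMDLXXIX = 3579
DCCLIII = 753
3579 - 753 = 2826

MMDCCCXXVI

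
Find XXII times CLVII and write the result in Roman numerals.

XXII = 22
CLVII = 157
22 × 157 = 3454

MMMCDLIV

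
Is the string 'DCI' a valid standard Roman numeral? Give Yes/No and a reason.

'DCI': Check the rules: uses only the symbols I, V, X, L, C, D, M; no symbol is repeated more than three times in a row; V, L and D each appear at most once; no smaller symbol precedes a larger one (values never increase from left to right). Value: D (500) + C (100) + I (1) = 601. So it is a valid standard Roman numeral.

Yes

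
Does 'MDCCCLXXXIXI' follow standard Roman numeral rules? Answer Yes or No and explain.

'MDCCCLXXXIXI': I cannot come right after the subtractive pair IX: once I is subtracted in IX, the next symbol must be smaller than I

No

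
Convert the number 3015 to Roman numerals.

Convert 3015 to Roman numerals:
  3015 contains 3×1000 (MMM)
  15 contains 1×10 (X)
  5 contains 1×5 (V)

MMMXV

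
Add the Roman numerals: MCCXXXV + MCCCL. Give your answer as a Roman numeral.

MCCXXXV = 1235
MCCCL = 1350
1235 + 1350 = 2585

MMDLXXXV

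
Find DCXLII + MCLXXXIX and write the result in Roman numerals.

DCXLII = 642
MCLXXXIX = 1189
642 + 1189 = 1831

MDCCCXXXI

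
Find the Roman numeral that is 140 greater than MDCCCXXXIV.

MDCCCXXXIV = 1834
1834 + 140 = 1974

MCMLXXIV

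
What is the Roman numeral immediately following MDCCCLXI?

MDCCCLXI = 1861, so the next integer is 1861 + 1 = 1862

MDCCCLXII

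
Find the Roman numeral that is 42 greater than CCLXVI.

CCLXVI = 266
266 + 42 = 308

CCCVIII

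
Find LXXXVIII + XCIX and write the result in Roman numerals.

LXXXVIII = 88
XCIX = 99
88 + 99 = 187

CLXXXVII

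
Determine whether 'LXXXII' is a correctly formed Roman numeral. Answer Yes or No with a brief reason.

'LXXXII': Check the rules: uses only the symbols I, V, X, L, C, D, M; no symbol is repeated more than three times in a row; V, L and D each appear at most once; no smaller symbol precedes a larger one (values never increase from left to right). Value: L (50) + X (10) + X (10) + X (10) + I (1) + I (1) = 82. So it is a valid standard Roman numeral.

Yes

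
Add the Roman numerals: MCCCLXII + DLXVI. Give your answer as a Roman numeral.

MCCCLXII = 1362
DLXVI = 566
1362 + 566 = 1928

MCMXXVIII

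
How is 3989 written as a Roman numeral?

Convert 3989 to Roman numerals:
  3989 contains 3×1000 (MMM)
  989 contains 1×900 (CM)
  89 contains 1×50 (L)
  39 contains 3×10 (XXX)
  9 contains 1×9 (IX)

MMMCMLXXXIX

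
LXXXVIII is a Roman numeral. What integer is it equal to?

LXXXVIII: L=50, X=10, X=10, X=10, V=5, I=1, I=1, I=1
50 + 10 + 10 + 10 + 5 + 1 + 1 + 1 = 88

88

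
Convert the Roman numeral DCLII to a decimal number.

DCLII: D=500, C=100, L=50, I=1, I=1
500 + 100 + 50 + 1 + 1 = 652

652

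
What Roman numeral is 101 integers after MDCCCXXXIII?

MDCCCXXXIII = 1833
1833 + 101 = 1934

MCMXXXIV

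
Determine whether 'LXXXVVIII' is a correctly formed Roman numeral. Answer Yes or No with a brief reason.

'LXXXVVIII': V should not appear more than once

No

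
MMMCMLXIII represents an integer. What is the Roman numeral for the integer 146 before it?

MMMCMLXIII = 3963
3963 - 146 = 3817

MMMDCCCXVII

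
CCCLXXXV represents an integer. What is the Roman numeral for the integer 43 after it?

CCCLXXXV = 385
385 + 43 = 428

CDXXVIII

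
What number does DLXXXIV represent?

DLXXXIV: D=500, L=50, X=10, X=10, X=10, IV=4
500 + 50 + 10 + 10 + 10 + 4 = 584

584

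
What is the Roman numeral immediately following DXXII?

DXXII = 522, so the next integer is 522 + 1 = 523

DXXIII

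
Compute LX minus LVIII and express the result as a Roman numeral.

LX = 60
LVIII = 58
60 - 58 = 2

II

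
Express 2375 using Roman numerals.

Convert 2375 to Roman numerals:
  2375 contains 2×1000 (MM)
  375 contains 3×100 (CCC)
  75 contains 1×50 (L)
  25 contains 2×10 (XX)
  5 contains 1×5 (V)

MMCCCLXXV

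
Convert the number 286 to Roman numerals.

Convert 286 to Roman numerals:
  286 contains 2×100 (CC)
  86 contains 1×50 (L)
  36 contains 3×10 (XXX)
  6 contains 1×5 (V)
  1 contains 1×1 (I)

CCLXXXVI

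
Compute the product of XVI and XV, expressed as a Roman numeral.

XVI = 16
XV = 15
16 × 15 = 240

CCXL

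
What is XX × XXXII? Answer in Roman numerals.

XX = 20
XXXII = 32
20 × 32 = 640

DCXL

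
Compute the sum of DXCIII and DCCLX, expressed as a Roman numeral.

DXCIII = 593
DCCLX = 760
593 + 760 = 1353

MCCCLIII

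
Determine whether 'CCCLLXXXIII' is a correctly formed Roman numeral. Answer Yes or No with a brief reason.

'CCCLLXXXIII': L should not appear more than once

No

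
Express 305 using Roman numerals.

Convert 305 to Roman numerals:
  305 contains 3×100 (CCC)
  5 contains 1×5 (V)

CCCV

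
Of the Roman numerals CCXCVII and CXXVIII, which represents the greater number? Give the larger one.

CCXCVII = 297
CXXVIII = 128
297 is larger

CCXCVII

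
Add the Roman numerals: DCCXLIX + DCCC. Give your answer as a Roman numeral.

DCCXLIX = 749
DCCC = 800
749 + 800 = 1549

MDXLIX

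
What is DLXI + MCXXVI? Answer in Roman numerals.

DLXI = 561
MCXXVI = 1126
561 + 1126 = 1687

MDCLXXXVII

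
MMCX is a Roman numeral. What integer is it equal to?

MMCX: M=1000, M=1000, C=100, X=10
1000 + 1000 + 100 + 10 = 2110

2110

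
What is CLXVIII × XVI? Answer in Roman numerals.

CLXVIII = 168
XVI = 16
168 × 16 = 2688

MMDCLXXXVIII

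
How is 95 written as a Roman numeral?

Convert 95 to Roman numerals:
  95 contains 1×90 (XC)
  5 contains 1×5 (V)

XCV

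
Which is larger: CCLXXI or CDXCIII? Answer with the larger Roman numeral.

CCLXXI = 271
CDXCIII = 493
493 is larger

CDXCIII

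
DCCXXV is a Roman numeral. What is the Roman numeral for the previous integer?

DCCXXV = 725; previous is 724

DCCXXIV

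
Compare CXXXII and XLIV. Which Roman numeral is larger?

CXXXII = 132
XLIV = 44
132 is larger

CXXXII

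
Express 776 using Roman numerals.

Convert 776 to Roman numerals:
  776 contains 1×500 (D)
  276 contains 2×100 (CC)
  76 contains 1×50 (L)
  26 contains 2×10 (XX)
  6 contains 1×5 (V)
  1 contains 1×1 (I)

DCCLXXVI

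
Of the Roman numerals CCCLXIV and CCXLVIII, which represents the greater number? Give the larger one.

CCCLXIV = 364
CCXLVIII = 248
364 is larger

CCCLXIV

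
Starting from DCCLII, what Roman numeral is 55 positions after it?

DCCLII = 752
752 + 55 = 807

DCCCVII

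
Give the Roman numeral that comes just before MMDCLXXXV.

MMDCLXXXV = 2685, so the previous integer is 2685 - 1 = 2684

MMDCLXXXIV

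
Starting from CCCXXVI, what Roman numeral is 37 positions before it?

CCCXXVI = 326
326 - 37 = 289

CCLXXXIX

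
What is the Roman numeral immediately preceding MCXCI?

MCXCI = 1191; previous is 1190

MCXC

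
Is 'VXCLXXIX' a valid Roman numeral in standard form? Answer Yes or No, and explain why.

'VXCLXXIX': Invalid subtractive combination: VX

No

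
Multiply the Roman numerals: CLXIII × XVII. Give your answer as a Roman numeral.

CLXIII = 163
XVII = 17
163 × 17 = 2771

MMDCCLXXI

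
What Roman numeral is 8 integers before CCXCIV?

CCXCIV = 294
294 - 8 = 286

CCLXXXVI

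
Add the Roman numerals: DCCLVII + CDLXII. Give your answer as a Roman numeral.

DCCLVII = 757
CDLXII = 462
757 + 462 = 1219

MCCXIX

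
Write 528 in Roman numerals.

Convert 528 to Roman numerals:
  528 contains 1×500 (D)
  28 contains 2×10 (XX)
  8 contains 1×5 (V)
  3 contains 3×1 (III)

DXXVIII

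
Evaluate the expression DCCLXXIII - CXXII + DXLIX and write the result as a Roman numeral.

DCCLXXIII = 773, CXXII = 122, DXLIX = 549
773 - 122 = 651
651 + 549 = 1200

MCC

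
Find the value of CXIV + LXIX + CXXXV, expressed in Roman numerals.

CXIV = 114, LXIX = 69, CXXXV = 135
114 + 69 = 183
183 + 135 = 318

CCCXVIII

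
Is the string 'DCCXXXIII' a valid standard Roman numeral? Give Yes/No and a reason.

'DCCXXXIII': Check the rules: uses only the symbols I, V, X, L, C, D, M; no symbol is repeated more than three times in a row; V, L and D each appear at most once; no smaller symbol precedes a larger one (values never increase from left to right). Value: D (500) + C (100) + C (100) + X (10) + X (10) + X (10) + I (1) + I (1) + I (1) = 733. So it is a valid standard Roman numeral.

Yes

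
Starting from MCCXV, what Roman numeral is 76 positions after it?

MCCXV = 1215
1215 + 76 = 1291

MCCXCI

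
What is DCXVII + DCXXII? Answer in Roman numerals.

DCXVII = 617
DCXXII = 622
617 + 622 = 1239

MCCXXXIX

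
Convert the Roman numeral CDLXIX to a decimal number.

CDLXIX: CD=400, L=50, X=10, IX=9
400 + 50 + 10 + 9 = 469

469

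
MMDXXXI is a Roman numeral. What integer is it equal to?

MMDXXXI: M=1000, M=1000, D=500, X=10, X=10, X=10, I=1
1000 + 1000 + 500 + 10 + 10 + 10 + 1 = 2531

2531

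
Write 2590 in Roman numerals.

Convert 2590 to Roman numerals:
  2590 contains 2×1000 (MM)
  590 contains 1×500 (D)
  90 contains 1×90 (XC)

MMDXC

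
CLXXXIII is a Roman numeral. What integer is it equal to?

CLXXXIII: C=100, L=50, X=10, X=10, X=10, I=1, I=1, I=1
100 + 50 + 10 + 10 + 10 + 1 + 1 + 1 = 183

183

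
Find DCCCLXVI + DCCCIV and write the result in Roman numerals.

DCCCLXVI = 866
DCCCIV = 804
866 + 804 = 1670

MDCLXX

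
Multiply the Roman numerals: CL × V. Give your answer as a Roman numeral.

CL = 150
V = 5
150 × 5 = 750

DCCL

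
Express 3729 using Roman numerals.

Convert 3729 to Roman numerals:
  3729 contains 3×1000 (MMM)
  729 contains 1×500 (D)
  229 contains 2×100 (CC)
  29 contains 2×10 (XX)
  9 contains 1×9 (IX)

MMMDCCXXIX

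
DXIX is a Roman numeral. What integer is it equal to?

DXIX: D=500, X=10, IX=9
500 + 10 + 9 = 519

519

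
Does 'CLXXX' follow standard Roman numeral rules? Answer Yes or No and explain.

'CLXXX': Check the rules: uses only the symbols I, V, X, L, C, D, M; no symbol is repeated more than three times in a row; V, L and D each appear at most once; no smaller symbol precedes a larger one (values never increase from left to right). Value: C (100) + L (50) + X (10) + X (10) + X (10) = 180. So it is a valid standard Roman numeral.

Yes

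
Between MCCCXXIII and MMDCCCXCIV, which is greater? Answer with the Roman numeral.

MCCCXXIII = 1323
MMDCCCXCIV = 2894
2894 is larger

MMDCCCXCIV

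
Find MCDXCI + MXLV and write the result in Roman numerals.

MCDXCI = 1491
MXLV = 1045
1491 + 1045 = 2536

MMDXXXVI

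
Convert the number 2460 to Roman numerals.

Convert 2460 to Roman numerals:
  2460 contains 2×1000 (MM)
  460 contains 1×400 (CD)
  60 contains 1×50 (L)
  10 contains 1×10 (X)

MMCDLX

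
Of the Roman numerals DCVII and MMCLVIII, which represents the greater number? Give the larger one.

DCVII = 607
MMCLVIII = 2158
2158 is larger

MMCLVIII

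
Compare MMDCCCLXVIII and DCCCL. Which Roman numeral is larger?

MMDCCCLXVIII = 2868
DCCCL = 850
2868 is larger

MMDCCCLXVIII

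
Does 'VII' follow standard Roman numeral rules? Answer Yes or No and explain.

'VII': Check the rules: uses only the symbols I, V, X, L, C, D, M; no symbol is repeated more than three times in a row; V, L and D each appear at most once; no smaller symbol precedes a larger one (values never increase from left to right). Value: V (5) + I (1) + I (1) = 7. So it is a valid standard Roman numeral.

Yes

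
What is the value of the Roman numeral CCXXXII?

CCXXXII: C=100, C=100, X=10, X=10, X=10, I=1, I=1
100 + 100 + 10 + 10 + 10 + 1 + 1 = 232

232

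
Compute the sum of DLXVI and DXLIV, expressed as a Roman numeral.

DLXVI = 566
DXLIV = 544
566 + 544 = 1110

MCX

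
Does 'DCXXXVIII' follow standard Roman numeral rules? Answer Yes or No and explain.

'DCXXXVIII': Check the rules: uses only the symbols I, V, X, L, C, D, M; no symbol is repeated more than three times in a row; V, L and D each appear at most once; no smaller symbol precedes a larger one (values never increase from left to right). Value: D (500) + C (100) + X (10) + X (10) + X (10) + V (5) + I (1) + I (1) + I (1) = 638. So it is a valid standard Roman numeral.

Yes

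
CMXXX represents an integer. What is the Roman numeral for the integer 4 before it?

CMXXX = 930
930 - 4 = 926

CMXXVI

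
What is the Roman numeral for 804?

Convert 804 to Roman numerals:
  804 contains 1×500 (D)
  304 contains 3×100 (CCC)
  4 contains 1×4 (IV)

DCCCIV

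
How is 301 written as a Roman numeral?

Convert 301 to Roman numerals:
  301 contains 3×100 (CCC)
  1 contains 1×1 (I)

CCCI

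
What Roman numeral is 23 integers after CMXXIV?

CMXXIV = 924
924 + 23 = 947

CMXLVII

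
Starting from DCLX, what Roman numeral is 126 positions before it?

DCLX = 660
660 - 126 = 534

DXXXIV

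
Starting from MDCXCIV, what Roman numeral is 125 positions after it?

MDCXCIV = 1694
1694 + 125 = 1819

MDCCCXIX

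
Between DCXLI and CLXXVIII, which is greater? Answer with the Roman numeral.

DCXLI = 641
CLXXVIII = 178
641 is larger

DCXLI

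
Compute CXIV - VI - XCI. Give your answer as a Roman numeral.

CXIV = 114, VI = 6, XCI = 91
114 - 6 = 108
108 - 91 = 17

XVII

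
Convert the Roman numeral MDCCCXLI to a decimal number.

MDCCCXLI: M=1000, D=500, C=100, C=100, C=100, XL=40, I=1
1000 + 500 + 100 + 100 + 100 + 40 + 1 = 1841

1841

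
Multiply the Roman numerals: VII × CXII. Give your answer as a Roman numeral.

VII = 7
CXII = 112
7 × 112 = 784

DCCLXXXIV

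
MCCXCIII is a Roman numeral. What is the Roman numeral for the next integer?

MCCXCIII = 1293, so the next integer is 1293 + 1 = 1294

MCCXCIV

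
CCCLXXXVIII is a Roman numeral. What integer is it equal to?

CCCLXXXVIII: C=100, C=100, C=100, L=50, X=10, X=10, X=10, V=5, I=1, I=1, I=1
100 + 100 + 100 + 50 + 10 + 10 + 10 + 5 + 1 + 1 + 1 = 388

388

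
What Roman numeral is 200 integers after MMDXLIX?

MMDXLIX = 2549
2549 + 200 = 2749

MMDCCXLIX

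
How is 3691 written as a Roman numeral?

Convert 3691 to Roman numerals:
  3691 contains 3×1000 (MMM)
  691 contains 1×500 (D)
  191 contains 1×100 (C)
  91 contains 1×90 (XC)
  1 contains 1×1 (I)

MMMDCXCI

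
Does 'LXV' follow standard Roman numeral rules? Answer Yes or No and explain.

'LXV': Check the rules: uses only the symbols I, V, X, L, C, D, M; no symbol is repeated more than three times in a row; V, L and D each appear at most once; no smaller symbol precedes a larger one (values never increase from left to right). Value: L (50) + X (10) + V (5) = 65. So it is a valid standard Roman numeral.

Yes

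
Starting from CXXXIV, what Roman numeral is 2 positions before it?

CXXXIV = 134
134 - 2 = 132

CXXXII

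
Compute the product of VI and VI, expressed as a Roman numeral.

VI = 6
VI = 6
6 × 6 = 36

XXXVI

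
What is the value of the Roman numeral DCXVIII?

DCXVIII: D=500, C=100, X=10, V=5, I=1, I=1, I=1
500 + 100 + 10 + 5 + 1 + 1 + 1 = 618

618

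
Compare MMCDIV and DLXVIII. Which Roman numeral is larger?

MMCDIV = 2404
DLXVIII = 568
2404 is larger

MMCDIV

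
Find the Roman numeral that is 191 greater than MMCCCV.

MMCCCV = 2305
2305 + 191 = 2496

MMCDXCVI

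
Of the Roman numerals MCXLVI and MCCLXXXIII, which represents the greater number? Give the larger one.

MCXLVI = 1146
MCCLXXXIII = 1283
1283 is larger

MCCLXXXIII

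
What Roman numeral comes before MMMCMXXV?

MMMCMXXV = 3925; previous is 3924

MMMCMXXIV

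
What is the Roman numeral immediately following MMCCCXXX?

MMCCCXXX = 2330; next is 2331

MMCCCXXXI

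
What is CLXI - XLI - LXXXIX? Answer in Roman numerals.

CLXI = 161, XLI = 41, LXXXIX = 89
161 - 41 = 120
120 - 89 = 31

XXXI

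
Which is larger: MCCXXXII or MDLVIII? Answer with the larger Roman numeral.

MCCXXXII = 1232
MDLVIII = 1558
1558 is larger

MDLVIII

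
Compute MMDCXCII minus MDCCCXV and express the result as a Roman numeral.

MMDCXCII = 2692
MDCCCXV = 1815
2692 - 1815 = 877

DCCCLXXVII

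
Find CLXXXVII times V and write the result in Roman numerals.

CLXXXVII = 187
V = 5
187 × 5 = 935

CMXXXV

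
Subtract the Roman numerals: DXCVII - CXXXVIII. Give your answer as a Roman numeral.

DXCVII = 597
CXXXVIII = 138
597 - 138 = 459

CDLIX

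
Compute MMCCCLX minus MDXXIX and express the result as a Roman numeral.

MMCCCLX = 2360
MDXXIX = 1529
2360 - 1529 = 831

DCCCXXXI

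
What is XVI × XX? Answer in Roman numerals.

XVI = 16
XX = 20
16 × 20 = 320

CCCXX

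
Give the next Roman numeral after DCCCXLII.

DCCCXLII = 842; next is 843

DCCCXLIII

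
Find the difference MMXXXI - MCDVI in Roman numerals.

MMXXXI = 2031
MCDVI = 1406
2031 - 1406 = 625

DCXXV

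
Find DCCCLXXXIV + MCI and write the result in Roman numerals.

DCCCLXXXIV = 884
MCI = 1101
884 + 1101 = 1985

MCMLXXXV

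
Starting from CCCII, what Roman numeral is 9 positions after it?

CCCII = 302
302 + 9 = 311

CCCXI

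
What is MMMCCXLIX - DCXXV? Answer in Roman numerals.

MMMCCXLIX = 3249
DCXXV = 625
3249 - 625 = 2624

MMDCXXIV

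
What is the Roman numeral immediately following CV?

CV = 105; next is 106

CVI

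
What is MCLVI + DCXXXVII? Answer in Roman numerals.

MCLVI = 1156
DCXXXVII = 637
1156 + 637 = 1793

MDCCXCIII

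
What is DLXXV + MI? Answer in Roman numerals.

DLXXV = 575
MI = 1001
575 + 1001 = 1576

MDLXXVI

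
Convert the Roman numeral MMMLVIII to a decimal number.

MMMLVIII: M=1000, M=1000, M=1000, L=50, V=5, I=1, I=1, I=1
1000 + 1000 + 1000 + 50 + 5 + 1 + 1 + 1 = 3058

3058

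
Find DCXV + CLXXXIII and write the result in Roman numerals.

DCXV = 615
CLXXXIII = 183
615 + 183 = 798

DCCXCVIII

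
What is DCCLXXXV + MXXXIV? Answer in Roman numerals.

DCCLXXXV = 785
MXXXIV = 1034
785 + 1034 = 1819

MDCCCXIX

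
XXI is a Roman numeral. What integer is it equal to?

XXI: X=10, X=10, I=1
10 + 10 + 1 = 21

21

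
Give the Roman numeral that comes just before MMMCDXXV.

MMMCDXXV = 3425; previous is 3424

MMMCDXXIV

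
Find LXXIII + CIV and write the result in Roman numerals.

LXXIII = 73
CIV = 104
73 + 104 = 177

CLXXVII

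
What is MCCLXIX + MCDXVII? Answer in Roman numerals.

MCCLXIX = 1269
MCDXVII = 1417
1269 + 1417 = 2686

MMDCLXXXVI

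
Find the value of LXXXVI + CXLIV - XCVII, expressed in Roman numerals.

LXXXVI = 86, CXLIV = 144, XCVII = 97
86 + 144 = 230
230 - 97 = 133

CXXXIII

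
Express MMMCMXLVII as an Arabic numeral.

MMMCMXLVII: M=1000, M=1000, M=1000, CM=900, XL=40, V=5, I=1, I=1
1000 + 1000 + 1000 + 900 + 40 + 5 + 1 + 1 = 3947

3947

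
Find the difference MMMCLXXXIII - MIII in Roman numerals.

MMMCLXXXIII = 3183
MIII = 1003
3183 - 1003 = 2180

MMCLXXX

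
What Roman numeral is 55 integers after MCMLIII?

MCMLIII = 1953
1953 + 55 = 2008

MMVIII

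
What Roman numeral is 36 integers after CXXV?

CXXV = 125
125 + 36 = 161

CLXI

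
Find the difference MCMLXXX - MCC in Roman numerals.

MCMLXXX = 1980
MCC = 1200
1980 - 1200 = 780

DCCLXXX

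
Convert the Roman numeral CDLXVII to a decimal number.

CDLXVII: CD=400, L=50, X=10, V=5, I=1, I=1
400 + 50 + 10 + 5 + 1 + 1 = 467

467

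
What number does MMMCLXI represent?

MMMCLXI: M=1000, M=1000, M=1000, C=100, L=50, X=10, I=1
1000 + 1000 + 1000 + 100 + 50 + 10 + 1 = 3161

3161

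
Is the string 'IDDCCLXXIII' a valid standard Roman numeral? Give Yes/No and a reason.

'IDDCCLXXIII': D should not appear more than once

No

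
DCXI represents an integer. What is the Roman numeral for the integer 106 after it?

DCXI = 611
611 + 106 = 717

DCCXVII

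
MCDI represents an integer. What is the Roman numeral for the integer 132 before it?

MCDI = 1401
1401 - 132 = 1269

MCCLXIX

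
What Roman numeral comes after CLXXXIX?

CLXXXIX = 189, so the next integer is 189 + 1 = 190

CXC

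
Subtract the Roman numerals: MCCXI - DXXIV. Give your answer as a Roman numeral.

MCCXI = 1211
DXXIV = 524
1211 - 524 = 687

DCLXXXVII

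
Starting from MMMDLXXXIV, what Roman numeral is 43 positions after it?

MMMDLXXXIV = 3584
3584 + 43 = 3627

MMMDCXXVII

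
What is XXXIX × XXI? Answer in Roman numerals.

XXXIX = 39
XXI = 21
39 × 21 = 819

DCCCXIX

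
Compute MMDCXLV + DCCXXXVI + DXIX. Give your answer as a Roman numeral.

MMDCXLV = 2645, DCCXXXVI = 736, DXIX = 519
2645 + 736 = 3381
3381 + 519 = 3900

MMMCM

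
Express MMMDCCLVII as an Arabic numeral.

MMMDCCLVII: M=1000, M=1000, M=1000, D=500, C=100, C=100, L=50, V=5, I=1, I=1
1000 + 1000 + 1000 + 500 + 100 + 100 + 50 + 5 + 1 + 1 = 3757

3757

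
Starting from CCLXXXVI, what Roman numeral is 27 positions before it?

CCLXXXVI = 286
286 - 27 = 259

CCLIX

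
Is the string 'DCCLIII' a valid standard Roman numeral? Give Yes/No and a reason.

'DCCLIII': Check the rules: uses only the symbols I, V, X, L, C, D, M; no symbol is repeated more than three times in a row; V, L and D each appear at most once; no smaller symbol precedes a larger one (values never increase from left to right). Value: D (500) + C (100) + C (100) + L (50) + I (1) + I (1) + I (1) = 753. So it is a valid standard Roman numeral.

Yes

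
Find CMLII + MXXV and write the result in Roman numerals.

CMLII = 952
MXXV = 1025
952 + 1025 = 1977

MCMLXXVII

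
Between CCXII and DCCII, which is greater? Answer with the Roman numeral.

CCXII = 212
DCCII = 702
702 is larger

DCCII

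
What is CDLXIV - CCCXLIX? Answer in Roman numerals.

CDLXIV = 464
CCCXLIX = 349
464 - 349 = 115

CXV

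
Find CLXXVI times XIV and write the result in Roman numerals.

CLXXVI = 176
XIV = 14
176 × 14 = 2464

MMCDLXIV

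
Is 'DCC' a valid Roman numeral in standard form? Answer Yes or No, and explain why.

'DCC': Check the rules: uses only the symbols I, V, X, L, C, D, M; no symbol is repeated more than three times in a row; V, L and D each appear at most once; no smaller symbol precedes a larger one (values never increase from left to right). Value: D (500) + C (100) + C (100) = 700. So it is a valid standard Roman numeral.

Yes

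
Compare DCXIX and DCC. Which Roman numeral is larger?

DCXIX = 619
DCC = 700
700 is larger

DCC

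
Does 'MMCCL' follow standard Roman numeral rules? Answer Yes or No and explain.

'MMCCL': Check the rules: uses only the symbols I, V, X, L, C, D, M; no symbol is repeated more than three times in a row; V, L and D each appear at most once; no smaller symbol precedes a larger one (values never increase from left to right). Value: M (1000) + M (1000) + C (100) + C (100) + L (50) = 2250. So it is a valid standard Roman numeral.

Yes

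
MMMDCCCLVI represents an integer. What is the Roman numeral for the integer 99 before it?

MMMDCCCLVI = 3856
3856 - 99 = 3757

MMMDCCLVII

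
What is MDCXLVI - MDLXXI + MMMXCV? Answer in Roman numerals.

MDCXLVI = 1646, MDLXXI = 1571, MMMXCV = 3095
1646 - 1571 = 75
75 + 3095 = 3170

MMMCLXX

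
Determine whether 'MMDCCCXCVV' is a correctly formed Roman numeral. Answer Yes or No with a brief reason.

'MMDCCCXCVV': V should not appear more than once

No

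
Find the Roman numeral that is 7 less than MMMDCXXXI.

MMMDCXXXI = 3631
3631 - 7 = 3624

MMMDCXXIV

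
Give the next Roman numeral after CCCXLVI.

CCCXLVI = 346, so the next integer is 346 + 1 = 347

CCCXLVII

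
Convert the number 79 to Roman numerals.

Convert 79 to Roman numerals:
  79 contains 1×50 (L)
  29 contains 2×10 (XX)
  9 contains 1×9 (IX)

LXXIX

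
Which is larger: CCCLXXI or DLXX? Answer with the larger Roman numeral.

CCCLXXI = 371
DLXX = 570
570 is larger

DLXX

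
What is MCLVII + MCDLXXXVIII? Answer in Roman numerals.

MCLVII = 1157
MCDLXXXVIII = 1488
1157 + 1488 = 2645

MMDCXLV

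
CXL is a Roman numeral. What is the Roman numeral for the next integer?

CXL = 140; next is 141

CXLI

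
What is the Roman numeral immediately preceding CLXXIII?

CLXXIII = 173, so the previous integer is 173 - 1 = 172

CLXXII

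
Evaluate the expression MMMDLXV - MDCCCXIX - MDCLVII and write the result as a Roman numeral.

MMMDLXV = 3565, MDCCCXIX = 1819, MDCLVII = 1657
3565 - 1819 = 1746
1746 - 1657 = 89

LXXXIX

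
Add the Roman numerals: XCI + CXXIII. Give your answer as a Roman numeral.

XCI = 91
CXXIII = 123
91 + 123 = 214

CCXIV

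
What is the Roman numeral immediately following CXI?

CXI = 111; next is 112

CXII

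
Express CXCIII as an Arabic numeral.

CXCIII: C=100, XC=90, I=1, I=1, I=1
100 + 90 + 1 + 1 + 1 = 193

193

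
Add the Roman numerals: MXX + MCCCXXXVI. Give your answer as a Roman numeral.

MXX = 1020
MCCCXXXVI = 1336
1020 + 1336 = 2356

MMCCCLVI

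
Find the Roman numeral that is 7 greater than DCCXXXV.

DCCXXXV = 735
735 + 7 = 742

DCCXLII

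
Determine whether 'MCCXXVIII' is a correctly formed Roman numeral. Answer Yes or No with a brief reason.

'MCCXXVIII': Check the rules: uses only the symbols I, V, X, L, C, D, M; no symbol is repeated more than three times in a row; V, L and D each appear at most once; no smaller symbol precedes a larger one (values never increase from left to right). Value: M (1000) + C (100) + C (100) + X (10) + X (10) + V (5) + I (1) + I (1) + I (1) = 1228. So it is a valid standard Roman numeral.

Yes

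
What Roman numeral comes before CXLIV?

CXLIV = 144, so the previous integer is 144 - 1 = 143

CXLIII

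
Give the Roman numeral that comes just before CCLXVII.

CCLXVII = 267, so the previous integer is 267 - 1 = 266

CCLXVI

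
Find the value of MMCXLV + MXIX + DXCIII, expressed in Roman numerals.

MMCXLV = 2145, MXIX = 1019, DXCIII = 593
2145 + 1019 = 3164
3164 + 593 = 3757

MMMDCCLVII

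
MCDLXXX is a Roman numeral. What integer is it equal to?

MCDLXXX: M=1000, CD=400, L=50, X=10, X=10, X=10
1000 + 400 + 50 + 10 + 10 + 10 = 1480

1480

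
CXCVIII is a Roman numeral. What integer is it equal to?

CXCVIII: C=100, XC=90, V=5, I=1, I=1, I=1
100 + 90 + 5 + 1 + 1 + 1 = 198

198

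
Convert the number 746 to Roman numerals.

Convert 746 to Roman numerals:
  746 contains 1×500 (D)
  246 contains 2×100 (CC)
  46 contains 1×40 (XL)
  6 contains 1×5 (V)
  1 contains 1×1 (I)

DCCXLVI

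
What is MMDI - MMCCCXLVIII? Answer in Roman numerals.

MMDI = 2501
MMCCCXLVIII = 2348
2501 - 2348 = 153

CLIII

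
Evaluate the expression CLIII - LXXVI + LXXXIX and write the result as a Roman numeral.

CLIII = 153, LXXVI = 76, LXXXIX = 89
153 - 76 = 77
77 + 89 = 166

CLXVI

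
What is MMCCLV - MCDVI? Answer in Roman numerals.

MMCCLV = 2255
MCDVI = 1406
2255 - 1406 = 849

DCCCXLIX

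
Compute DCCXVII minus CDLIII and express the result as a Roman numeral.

DCCXVII = 717
CDLIII = 453
717 - 453 = 264

CCLXIV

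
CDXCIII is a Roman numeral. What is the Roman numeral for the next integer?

CDXCIII = 493; next is 494

CDXCIV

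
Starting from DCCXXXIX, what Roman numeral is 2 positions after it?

DCCXXXIX = 739
739 + 2 = 741

DCCXLI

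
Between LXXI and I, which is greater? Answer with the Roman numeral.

LXXI = 71
I = 1
71 is larger

LXXI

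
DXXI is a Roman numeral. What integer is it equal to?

DXXI: D=500, X=10, X=10, I=1
500 + 10 + 10 + 1 = 521

521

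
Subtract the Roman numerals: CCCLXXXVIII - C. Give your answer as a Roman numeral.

CCCLXXXVIII = 388
C = 100
388 - 100 = 288

CCLXXXVIII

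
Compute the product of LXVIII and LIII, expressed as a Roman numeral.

LXVIII = 68
LIII = 53
68 × 53 = 3604

MMMDCIV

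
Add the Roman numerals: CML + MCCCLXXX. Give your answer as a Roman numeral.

CML = 950
MCCCLXXX = 1380
950 + 1380 = 2330

MMCCCXXX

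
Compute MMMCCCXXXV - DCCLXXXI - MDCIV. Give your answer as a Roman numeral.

MMMCCCXXXV = 3335, DCCLXXXI = 781, MDCIV = 1604
3335 - 781 = 2554
2554 - 1604 = 950

CML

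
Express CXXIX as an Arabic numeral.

CXXIX: C=100, X=10, X=10, IX=9
100 + 10 + 10 + 9 = 129

129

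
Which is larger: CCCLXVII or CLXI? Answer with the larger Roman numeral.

CCCLXVII = 367
CLXI = 161
367 is larger

CCCLXVII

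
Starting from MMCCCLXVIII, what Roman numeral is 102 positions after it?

MMCCCLXVIII = 2368
2368 + 102 = 2470

MMCDLXX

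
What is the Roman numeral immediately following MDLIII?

MDLIII = 1553; next is 1554

MDLIV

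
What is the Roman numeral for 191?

Convert 191 to Roman numerals:
  191 contains 1×100 (C)
  91 contains 1×90 (XC)
  1 contains 1×1 (I)

CXCI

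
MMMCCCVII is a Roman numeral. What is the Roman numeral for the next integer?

MMMCCCVII = 3307; next is 3308

MMMCCCVIII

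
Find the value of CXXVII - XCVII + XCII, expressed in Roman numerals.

CXXVII = 127, XCVII = 97, XCII = 92
127 - 97 = 30
30 + 92 = 122

CXXII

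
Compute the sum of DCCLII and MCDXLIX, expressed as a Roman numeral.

DCCLII = 752
MCDXLIX = 1449
752 + 1449 = 2201

MMCCI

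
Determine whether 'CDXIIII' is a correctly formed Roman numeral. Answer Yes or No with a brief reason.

'CDXIIII': More than 3 consecutive I's

No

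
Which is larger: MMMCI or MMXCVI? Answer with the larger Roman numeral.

MMMCI = 3101
MMXCVI = 2096
3101 is larger

MMMCI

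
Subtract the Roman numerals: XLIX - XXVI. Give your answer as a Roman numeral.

XLIX = 49
XXVI = 26
49 - 26 = 23

XXIII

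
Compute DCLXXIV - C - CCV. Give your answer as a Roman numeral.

DCLXXIV = 674, C = 100, CCV = 205
674 - 100 = 574
574 - 205 = 369

CCCLXIX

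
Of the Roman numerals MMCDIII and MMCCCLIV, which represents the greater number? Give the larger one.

MMCDIII = 2403
MMCCCLIV = 2354
2403 is larger

MMCDIII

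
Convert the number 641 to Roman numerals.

Convert 641 to Roman numerals:
  641 contains 1×500 (D)
  141 contains 1×100 (C)
  41 contains 1×40 (XL)
  1 contains 1×1 (I)

DCXLI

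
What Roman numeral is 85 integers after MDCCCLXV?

MDCCCLXV = 1865
1865 + 85 = 1950

MCML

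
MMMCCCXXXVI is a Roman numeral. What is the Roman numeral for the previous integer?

MMMCCCXXXVI = 3336, so the previous integer is 3336 - 1 = 3335

MMMCCCXXXV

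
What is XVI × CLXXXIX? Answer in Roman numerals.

XVI = 16
CLXXXIX = 189
16 × 189 = 3024

MMMXXIV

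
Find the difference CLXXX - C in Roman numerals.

CLXXX = 180
C = 100
180 - 100 = 80

LXXX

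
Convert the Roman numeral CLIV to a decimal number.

CLIV: C=100, L=50, IV=4
100 + 50 + 4 = 154

154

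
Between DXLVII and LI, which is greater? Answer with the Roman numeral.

DXLVII = 547
LI = 51
547 is larger

DXLVII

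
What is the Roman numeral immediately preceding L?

L = 50, so the previous integer is 50 - 1 = 49

XLIX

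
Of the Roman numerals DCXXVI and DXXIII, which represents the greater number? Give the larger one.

DCXXVI = 626
DXXIII = 523
626 is larger

DCXXVI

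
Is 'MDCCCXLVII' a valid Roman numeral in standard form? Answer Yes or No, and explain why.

'MDCCCXLVII': Check the rules: uses only the symbols I, V, X, L, C, D, M; no symbol is repeated more than three times in a row; V, L and D each appear at most once; the only place a smaller symbol precedes a larger one is the allowed subtractive pair XL, the symbol right after such a pair (if any) is smaller than the pair's first symbol, and otherwise the values never increase from left to right. Value: M (1000) + D (500) + C (100) + C (100) + C (100) + XL (40) + V (5) + I (1) + I (1) = 1847. So it is a valid standard Roman numeral.

Yes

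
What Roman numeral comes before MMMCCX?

MMMCCX = 3210; previous is 3209

MMMCCIX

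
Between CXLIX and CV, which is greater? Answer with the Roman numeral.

CXLIX = 149
CV = 105
149 is larger

CXLIX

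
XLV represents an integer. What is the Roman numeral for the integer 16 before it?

XLV = 45
45 - 16 = 29

XXIX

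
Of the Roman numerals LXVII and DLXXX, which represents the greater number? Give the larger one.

LXVII = 67
DLXXX = 580
580 is larger

DLXXX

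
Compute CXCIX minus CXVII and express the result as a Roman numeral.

CXCIX = 199
CXVII = 117
199 - 117 = 82

LXXXII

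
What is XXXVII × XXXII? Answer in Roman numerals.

XXXVII = 37
XXXII = 32
37 × 32 = 1184

MCLXXXIV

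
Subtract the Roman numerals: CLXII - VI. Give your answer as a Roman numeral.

CLXII = 162
VI = 6
162 - 6 = 156

CLVI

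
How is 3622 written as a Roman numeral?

Convert 3622 to Roman numerals:
  3622 contains 3×1000 (MMM)
  622 contains 1×500 (D)
  122 contains 1×100 (C)
  22 contains 2×10 (XX)
  2 contains 2×1 (II)

MMMDCXXII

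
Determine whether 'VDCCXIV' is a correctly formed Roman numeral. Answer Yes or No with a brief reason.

'VDCCXIV': V should not appear more than once

No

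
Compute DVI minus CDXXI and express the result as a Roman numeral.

DVI = 506
CDXXI = 421
506 - 421 = 85

LXXXV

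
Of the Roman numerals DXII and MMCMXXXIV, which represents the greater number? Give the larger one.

DXII = 512
MMCMXXXIV = 2934
2934 is larger

MMCMXXXIV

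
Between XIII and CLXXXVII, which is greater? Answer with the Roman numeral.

XIII = 13
CLXXXVII = 187
187 is larger

CLXXXVII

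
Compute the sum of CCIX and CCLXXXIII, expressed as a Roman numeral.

CCIX = 209
CCLXXXIII = 283
209 + 283 = 492

CDXCII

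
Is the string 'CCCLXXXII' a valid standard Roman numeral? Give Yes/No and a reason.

'CCCLXXXII': Check the rules: uses only the symbols I, V, X, L, C, D, M; no symbol is repeated more than three times in a row; V, L and D each appear at most once; no smaller symbol precedes a larger one (values never increase from left to right). Value: C (100) + C (100) + C (100) + L (50) + X (10) + X (10) + X (10) + I (1) + I (1) = 382. So it is a valid standard Roman numeral.

Yes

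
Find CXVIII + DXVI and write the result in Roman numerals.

CXVIII = 118
DXVI = 516
118 + 516 = 634

DCXXXIV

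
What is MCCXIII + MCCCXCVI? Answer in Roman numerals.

MCCXIII = 1213
MCCCXCVI = 1396
1213 + 1396 = 2609

MMDCIX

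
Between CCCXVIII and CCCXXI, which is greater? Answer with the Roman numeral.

CCCXVIII = 318
CCCXXI = 321
321 is larger

CCCXXI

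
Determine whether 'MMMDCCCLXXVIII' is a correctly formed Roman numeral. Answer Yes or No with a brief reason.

'MMMDCCCLXXVIII': Check the rules: uses only the symbols I, V, X, L, C, D, M; no symbol is repeated more than three times in a row; V, L and D each appear at most once; no smaller symbol precedes a larger one (values never increase from left to right). Value: M (1000) + M (1000) + M (1000) + D (500) + C (100) + C (100) + C (100) + L (50) + X (10) + X (10) + V (5) + I (1) + I (1) + I (1) = 3878. So it is a valid standard Roman numeral.

Yes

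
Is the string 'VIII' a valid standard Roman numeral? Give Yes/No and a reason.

'VIII': Check the rules: uses only the symbols I, V, X, L, C, D, M; no symbol is repeated more than three times in a row; V, L and D each appear at most once; no smaller symbol precedes a larger one (values never increase from left to right). Value: V (5) + I (1) + I (1) + I (1) = 8. So it is a valid standard Roman numeral.

Yes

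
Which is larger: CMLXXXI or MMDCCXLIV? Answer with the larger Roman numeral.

CMLXXXI = 981
MMDCCXLIV = 2744
2744 is larger

MMDCCXLIV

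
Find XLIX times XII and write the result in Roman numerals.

XLIX = 49
XII = 12
49 × 12 = 588

DLXXXVIII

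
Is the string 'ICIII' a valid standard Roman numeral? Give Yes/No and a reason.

'ICIII': Invalid subtractive combination: IC

No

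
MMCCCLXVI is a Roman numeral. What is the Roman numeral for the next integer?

MMCCCLXVI = 2366, so the next integer is 2366 + 1 = 2367

MMCCCLXVII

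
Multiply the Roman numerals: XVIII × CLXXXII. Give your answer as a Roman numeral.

XVIII = 18
CLXXXII = 182
18 × 182 = 3276

MMMCCLXXVI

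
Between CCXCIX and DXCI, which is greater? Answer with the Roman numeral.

CCXCIX = 299
DXCI = 591
591 is larger

DXCI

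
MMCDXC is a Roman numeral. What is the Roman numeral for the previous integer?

MMCDXC = 2490; previous is 2489

MMCDLXXXIX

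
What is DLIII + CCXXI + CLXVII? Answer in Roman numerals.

DLIII = 553, CCXXI = 221, CLXVII = 167
553 + 221 = 774
774 + 167 = 941

CMXLI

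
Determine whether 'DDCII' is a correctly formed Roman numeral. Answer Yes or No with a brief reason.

'DDCII': D should not appear more than once

No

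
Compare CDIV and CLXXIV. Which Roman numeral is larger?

CDIV = 404
CLXXIV = 174
404 is larger

CDIV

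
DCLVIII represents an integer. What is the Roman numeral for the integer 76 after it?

DCLVIII = 658
658 + 76 = 734

DCCXXXIV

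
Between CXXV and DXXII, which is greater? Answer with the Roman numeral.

CXXV = 125
DXXII = 522
522 is larger

DXXII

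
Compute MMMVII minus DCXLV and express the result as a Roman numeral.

MMMVII = 3007
DCXLV = 645
3007 - 645 = 2362

MMCCCLXII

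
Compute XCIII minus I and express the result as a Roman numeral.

XCIII = 93
I = 1
93 - 1 = 92

XCII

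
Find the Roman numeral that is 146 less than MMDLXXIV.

MMDLXXIV = 2574
2574 - 146 = 2428

MMCDXXVIII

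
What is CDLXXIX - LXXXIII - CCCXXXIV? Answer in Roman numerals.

CDLXXIX = 479, LXXXIII = 83, CCCXXXIV = 334
479 - 83 = 396
396 - 334 = 62

LXII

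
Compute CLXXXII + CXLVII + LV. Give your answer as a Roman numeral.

CLXXXII = 182, CXLVII = 147, LV = 55
182 + 147 = 329
329 + 55 = 384

CCCLXXXIV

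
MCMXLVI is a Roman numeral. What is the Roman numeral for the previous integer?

MCMXLVI = 1946; previous is 1945

MCMXLV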